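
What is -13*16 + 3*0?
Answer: -208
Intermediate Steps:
-13*16 + 3*0 = -208 + 0 = -208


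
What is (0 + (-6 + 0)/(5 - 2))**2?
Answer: 4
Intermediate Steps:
(0 + (-6 + 0)/(5 - 2))**2 = (0 - 6/3)**2 = (0 - 6*1/3)**2 = (0 - 2)**2 = (-2)**2 = 4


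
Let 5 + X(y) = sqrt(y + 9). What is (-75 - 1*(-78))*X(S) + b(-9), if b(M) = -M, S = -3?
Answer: -6 + 3*sqrt(6) ≈ 1.3485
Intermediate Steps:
X(y) = -5 + sqrt(9 + y) (X(y) = -5 + sqrt(y + 9) = -5 + sqrt(9 + y))
(-75 - 1*(-78))*X(S) + b(-9) = (-75 - 1*(-78))*(-5 + sqrt(9 - 3)) - 1*(-9) = (-75 + 78)*(-5 + sqrt(6)) + 9 = 3*(-5 + sqrt(6)) + 9 = (-15 + 3*sqrt(6)) + 9 = -6 + 3*sqrt(6)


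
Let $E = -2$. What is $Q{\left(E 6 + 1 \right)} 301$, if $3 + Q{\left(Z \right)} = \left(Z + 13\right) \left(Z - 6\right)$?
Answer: $-11137$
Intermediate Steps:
$Q{\left(Z \right)} = -3 + \left(-6 + Z\right) \left(13 + Z\right)$ ($Q{\left(Z \right)} = -3 + \left(Z + 13\right) \left(Z - 6\right) = -3 + \left(13 + Z\right) \left(-6 + Z\right) = -3 + \left(-6 + Z\right) \left(13 + Z\right)$)
$Q{\left(E 6 + 1 \right)} 301 = \left(-81 + \left(\left(-2\right) 6 + 1\right)^{2} + 7 \left(\left(-2\right) 6 + 1\right)\right) 301 = \left(-81 + \left(-12 + 1\right)^{2} + 7 \left(-12 + 1\right)\right) 301 = \left(-81 + \left(-11\right)^{2} + 7 \left(-11\right)\right) 301 = \left(-81 + 121 - 77\right) 301 = \left(-37\right) 301 = -11137$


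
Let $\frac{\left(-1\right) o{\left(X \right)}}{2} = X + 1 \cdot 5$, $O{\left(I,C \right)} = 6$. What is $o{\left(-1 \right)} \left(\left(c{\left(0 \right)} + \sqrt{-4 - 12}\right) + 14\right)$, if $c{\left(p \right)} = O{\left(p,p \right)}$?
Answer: $-160 - 32 i \approx -160.0 - 32.0 i$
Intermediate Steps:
$o{\left(X \right)} = -10 - 2 X$ ($o{\left(X \right)} = - 2 \left(X + 1 \cdot 5\right) = - 2 \left(X + 5\right) = - 2 \left(5 + X\right) = -10 - 2 X$)
$c{\left(p \right)} = 6$
$o{\left(-1 \right)} \left(\left(c{\left(0 \right)} + \sqrt{-4 - 12}\right) + 14\right) = \left(-10 - -2\right) \left(\left(6 + \sqrt{-4 - 12}\right) + 14\right) = \left(-10 + 2\right) \left(\left(6 + \sqrt{-16}\right) + 14\right) = - 8 \left(\left(6 + 4 i\right) + 14\right) = - 8 \left(20 + 4 i\right) = -160 - 32 i$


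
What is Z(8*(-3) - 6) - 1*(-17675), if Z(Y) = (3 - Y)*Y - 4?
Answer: 16681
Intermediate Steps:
Z(Y) = -4 + Y*(3 - Y) (Z(Y) = Y*(3 - Y) - 4 = -4 + Y*(3 - Y))
Z(8*(-3) - 6) - 1*(-17675) = (-4 - (8*(-3) - 6)² + 3*(8*(-3) - 6)) - 1*(-17675) = (-4 - (-24 - 6)² + 3*(-24 - 6)) + 17675 = (-4 - 1*(-30)² + 3*(-30)) + 17675 = (-4 - 1*900 - 90) + 17675 = (-4 - 900 - 90) + 17675 = -994 + 17675 = 16681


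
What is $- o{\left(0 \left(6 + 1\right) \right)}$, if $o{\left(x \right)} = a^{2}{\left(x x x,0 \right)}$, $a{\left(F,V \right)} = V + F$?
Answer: $0$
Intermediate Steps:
$a{\left(F,V \right)} = F + V$
$o{\left(x \right)} = x^{6}$ ($o{\left(x \right)} = \left(x x x + 0\right)^{2} = \left(x^{2} x + 0\right)^{2} = \left(x^{3} + 0\right)^{2} = \left(x^{3}\right)^{2} = x^{6}$)
$- o{\left(0 \left(6 + 1\right) \right)} = - \left(0 \left(6 + 1\right)\right)^{6} = - \left(0 \cdot 7\right)^{6} = - 0^{6} = \left(-1\right) 0 = 0$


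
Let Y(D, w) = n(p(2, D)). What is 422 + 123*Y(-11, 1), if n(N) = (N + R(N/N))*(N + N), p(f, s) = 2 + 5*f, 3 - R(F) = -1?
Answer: 47654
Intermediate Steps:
R(F) = 4 (R(F) = 3 - 1*(-1) = 3 + 1 = 4)
n(N) = 2*N*(4 + N) (n(N) = (N + 4)*(N + N) = (4 + N)*(2*N) = 2*N*(4 + N))
Y(D, w) = 384 (Y(D, w) = 2*(2 + 5*2)*(4 + (2 + 5*2)) = 2*(2 + 10)*(4 + (2 + 10)) = 2*12*(4 + 12) = 2*12*16 = 384)
422 + 123*Y(-11, 1) = 422 + 123*384 = 422 + 47232 = 47654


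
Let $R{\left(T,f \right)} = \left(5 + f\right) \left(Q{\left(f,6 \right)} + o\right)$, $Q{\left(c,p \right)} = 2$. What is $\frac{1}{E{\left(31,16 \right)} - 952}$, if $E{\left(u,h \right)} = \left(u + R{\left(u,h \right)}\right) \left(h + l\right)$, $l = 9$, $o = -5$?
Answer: $- \frac{1}{1752} \approx -0.00057078$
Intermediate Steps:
$R{\left(T,f \right)} = -15 - 3 f$ ($R{\left(T,f \right)} = \left(5 + f\right) \left(2 - 5\right) = \left(5 + f\right) \left(-3\right) = -15 - 3 f$)
$E{\left(u,h \right)} = \left(9 + h\right) \left(-15 + u - 3 h\right)$ ($E{\left(u,h \right)} = \left(u - \left(15 + 3 h\right)\right) \left(h + 9\right) = \left(-15 + u - 3 h\right) \left(9 + h\right) = \left(9 + h\right) \left(-15 + u - 3 h\right)$)
$\frac{1}{E{\left(31,16 \right)} - 952} = \frac{1}{\left(-135 - 672 - 3 \cdot 16^{2} + 9 \cdot 31 + 16 \cdot 31\right) - 952} = \frac{1}{\left(-135 - 672 - 768 + 279 + 496\right) - 952} = \frac{1}{-800 - 952} = \frac{1}{-1752} = - \frac{1}{1752}$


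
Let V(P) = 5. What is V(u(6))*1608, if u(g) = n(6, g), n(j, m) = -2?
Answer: 8040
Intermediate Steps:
u(g) = -2
V(u(6))*1608 = 5*1608 = 8040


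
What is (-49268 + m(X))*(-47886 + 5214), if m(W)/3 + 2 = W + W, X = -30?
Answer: 2110301088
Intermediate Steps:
m(W) = -6 + 6*W (m(W) = -6 + 3*(W + W) = -6 + 3*(2*W) = -6 + 6*W)
(-49268 + m(X))*(-47886 + 5214) = (-49268 + (-6 + 6*(-30)))*(-47886 + 5214) = (-49268 + (-6 - 180))*(-42672) = (-49268 - 186)*(-42672) = -49454*(-42672) = 2110301088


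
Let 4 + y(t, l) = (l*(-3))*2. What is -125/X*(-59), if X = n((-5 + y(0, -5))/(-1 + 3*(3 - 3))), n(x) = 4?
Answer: 7375/4 ≈ 1843.8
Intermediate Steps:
y(t, l) = -4 - 6*l (y(t, l) = -4 + (l*(-3))*2 = -4 - 3*l*2 = -4 - 6*l)
X = 4
-125/X*(-59) = -125/4*(-59) = 7375/4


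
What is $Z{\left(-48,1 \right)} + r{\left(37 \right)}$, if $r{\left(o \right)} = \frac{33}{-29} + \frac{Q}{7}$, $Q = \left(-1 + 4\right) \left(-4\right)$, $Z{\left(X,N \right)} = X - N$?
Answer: $- \frac{10526}{203} \approx -51.852$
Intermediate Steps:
$Q = -12$ ($Q = 3 \left(-4\right) = -12$)
$r{\left(o \right)} = - \frac{579}{203}$ ($r{\left(o \right)} = \frac{33}{-29} - \frac{12}{7} = 33 \left(- \frac{1}{29}\right) - \frac{12}{7} = - \frac{33}{29} - \frac{12}{7} = - \frac{579}{203}$)
$Z{\left(-48,1 \right)} + r{\left(37 \right)} = \left(-48 - 1\right) - \frac{579}{203} = -49 - \frac{579}{203} = - \frac{10526}{203}$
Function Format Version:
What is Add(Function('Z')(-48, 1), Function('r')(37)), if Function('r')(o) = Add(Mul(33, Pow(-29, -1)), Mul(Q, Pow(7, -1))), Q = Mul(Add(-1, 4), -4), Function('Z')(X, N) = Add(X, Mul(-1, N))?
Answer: Rational(-10526, 203) ≈ -51.852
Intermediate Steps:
Q = -12 (Q = Mul(3, -4) = -12)
Function('r')(o) = Rational(-579, 203) (Function('r')(o) = Add(Mul(33, Pow(-29, -1)), Mul(-12, Pow(7, -1))) = Add(Mul(33, Rational(-1, 29)), Mul(-12, Rational(1, 7))) = Add(Rational(-33, 29), Rational(-12, 7)) = Rational(-579, 203))
Add(Function('Z')(-48, 1), Function('r')(37)) = Add(Add(-48, Mul(-1, 1)), Rational(-579, 203)) = Add(Add(-48, -1), Rational(-579, 203)) = Add(-49, Rational(-579, 203)) = Rational(-10526, 203)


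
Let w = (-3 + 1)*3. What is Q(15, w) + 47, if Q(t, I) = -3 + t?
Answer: 59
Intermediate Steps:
w = -6 (w = -2*3 = -6)
Q(15, w) + 47 = (-3 + 15) + 47 = 12 + 47 = 59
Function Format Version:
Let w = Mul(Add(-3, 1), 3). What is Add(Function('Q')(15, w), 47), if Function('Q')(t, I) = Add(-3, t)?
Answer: 59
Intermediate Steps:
w = -6 (w = Mul(-2, 3) = -6)
Add(Function('Q')(15, w), 47) = Add(Add(-3, 15), 47) = Add(12, 47) = 59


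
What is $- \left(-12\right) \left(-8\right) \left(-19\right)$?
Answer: $1824$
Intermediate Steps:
$- \left(-12\right) \left(-8\right) \left(-19\right) = - 96 \left(-19\right) = \left(-1\right) \left(-1824\right) = 1824$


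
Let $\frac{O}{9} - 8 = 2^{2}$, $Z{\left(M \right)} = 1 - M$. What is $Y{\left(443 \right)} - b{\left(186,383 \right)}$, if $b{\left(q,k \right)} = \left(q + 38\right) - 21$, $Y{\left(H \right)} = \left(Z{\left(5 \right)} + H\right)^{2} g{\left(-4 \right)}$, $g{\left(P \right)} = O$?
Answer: $20813665$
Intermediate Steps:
$O = 108$ ($O = 72 + 9 \cdot 2^{2} = 72 + 9 \cdot 4 = 72 + 36 = 108$)
$g{\left(P \right)} = 108$
$Y{\left(H \right)} = 108 \left(-4 + H\right)^{2}$ ($Y{\left(H \right)} = \left(\left(1 - 5\right) + H\right)^{2} \cdot 108 = \left(-4 + H\right)^{2} \cdot 108 = 108 \left(-4 + H\right)^{2}$)
$b{\left(q,k \right)} = 17 + q$ ($b{\left(q,k \right)} = \left(38 + q\right) - 21 = 17 + q$)
$Y{\left(443 \right)} - b{\left(186,383 \right)} = 108 \left(-4 + 443\right)^{2} - \left(17 + 186\right) = 108 \cdot 439^{2} - 203 = 108 \cdot 192721 - 203 = 20813868 - 203 = 20813665$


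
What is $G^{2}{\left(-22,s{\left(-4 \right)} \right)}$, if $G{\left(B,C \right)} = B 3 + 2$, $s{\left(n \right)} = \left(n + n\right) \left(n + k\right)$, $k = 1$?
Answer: $4096$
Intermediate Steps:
$s{\left(n \right)} = 2 n \left(1 + n\right)$ ($s{\left(n \right)} = \left(n + n\right) \left(n + 1\right) = 2 n \left(1 + n\right)$)
$G{\left(B,C \right)} = 2 + 3 B$ ($G{\left(B,C \right)} = 3 B + 2 = 2 + 3 B$)
$G^{2}{\left(-22,s{\left(-4 \right)} \right)} = \left(2 + 3 \left(-22\right)\right)^{2} = \left(2 - 66\right)^{2} = \left(-64\right)^{2} = 4096$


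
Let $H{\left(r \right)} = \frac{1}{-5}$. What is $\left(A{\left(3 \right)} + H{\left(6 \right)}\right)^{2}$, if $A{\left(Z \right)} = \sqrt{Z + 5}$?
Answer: $\frac{201}{25} - \frac{4 \sqrt{2}}{5} \approx 6.9086$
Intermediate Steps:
$A{\left(Z \right)} = \sqrt{5 + Z}$
$H{\left(r \right)} = - \frac{1}{5}$
$\left(A{\left(3 \right)} + H{\left(6 \right)}\right)^{2} = \left(\sqrt{5 + 3} - \frac{1}{5}\right)^{2} = \left(\sqrt{8} - \frac{1}{5}\right)^{2} = \left(2 \sqrt{2} - \frac{1}{5}\right)^{2} = \left(- \frac{1}{5} + 2 \sqrt{2}\right)^{2}$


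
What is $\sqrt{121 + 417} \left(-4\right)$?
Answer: $- 4 \sqrt{538} \approx -92.779$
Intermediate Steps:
$\sqrt{121 + 417} \left(-4\right) = \sqrt{538} \left(-4\right) = - 4 \sqrt{538}$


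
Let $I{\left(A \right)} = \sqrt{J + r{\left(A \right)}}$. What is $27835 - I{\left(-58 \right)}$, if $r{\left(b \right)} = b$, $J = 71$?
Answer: $27835 - \sqrt{13} \approx 27831.0$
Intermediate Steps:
$I{\left(A \right)} = \sqrt{71 + A}$
$27835 - I{\left(-58 \right)} = 27835 - \sqrt{71 - 58} = 27835 - \sqrt{13}$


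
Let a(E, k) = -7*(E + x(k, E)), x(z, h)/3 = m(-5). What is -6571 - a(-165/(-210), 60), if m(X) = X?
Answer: -13341/2 ≈ -6670.5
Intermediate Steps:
x(z, h) = -15 (x(z, h) = 3*(-5) = -15)
a(E, k) = 105 - 7*E (a(E, k) = -7*(E - 15) = -7*(-15 + E) = 105 - 7*E)
-6571 - a(-165/(-210), 60) = -6571 - (105 - (-1155)/(-210)) = -6571 - (105 - (-1155)*(-1)/210) = -6571 - (105 - 7*11/14) = -6571 - (105 - 11/2) = -6571 - 1*199/2 = -6571 - 199/2 = -13341/2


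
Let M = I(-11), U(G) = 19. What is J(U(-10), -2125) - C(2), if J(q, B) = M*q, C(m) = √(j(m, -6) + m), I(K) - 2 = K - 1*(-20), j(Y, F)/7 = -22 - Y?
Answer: 209 - I*√166 ≈ 209.0 - 12.884*I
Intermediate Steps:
j(Y, F) = -154 - 7*Y (j(Y, F) = 7*(-22 - Y) = -154 - 7*Y)
I(K) = 22 + K (I(K) = 2 + (K - 1*(-20)) = 2 + (K + 20) = 2 + (20 + K) = 22 + K)
C(m) = √(-154 - 6*m) (C(m) = √((-154 - 7*m) + m) = √(-154 - 6*m))
M = 11 (M = 22 - 11 = 11)
J(q, B) = 11*q
J(U(-10), -2125) - C(2) = 11*19 - √(-154 - 6*2) = 209 - √(-154 - 12) = 209 - √(-166) = 209 - I*√166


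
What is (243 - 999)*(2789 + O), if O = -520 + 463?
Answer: -2065392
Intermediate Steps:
O = -57
(243 - 999)*(2789 + O) = (243 - 999)*(2789 - 57) = -756*2732 = -2065392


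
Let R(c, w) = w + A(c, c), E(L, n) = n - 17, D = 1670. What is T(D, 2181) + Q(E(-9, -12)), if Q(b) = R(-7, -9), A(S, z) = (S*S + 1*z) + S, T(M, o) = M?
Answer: 1696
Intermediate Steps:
A(S, z) = S + z + S² (A(S, z) = (S² + z) + S = (z + S²) + S = S + z + S²)
E(L, n) = -17 + n
R(c, w) = w + c² + 2*c (R(c, w) = w + (c + c + c²) = w + (c² + 2*c) = w + c² + 2*c)
Q(b) = 26 (Q(b) = -9 + (-7)² + 2*(-7) = -9 + 49 - 14 = 26)
T(D, 2181) + Q(E(-9, -12)) = 1670 + 26 = 1696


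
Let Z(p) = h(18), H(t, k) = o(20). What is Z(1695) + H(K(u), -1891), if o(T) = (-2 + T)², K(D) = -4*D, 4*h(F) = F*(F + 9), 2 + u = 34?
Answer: 891/2 ≈ 445.50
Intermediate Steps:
u = 32 (u = -2 + 34 = 32)
h(F) = F*(9 + F)/4 (h(F) = (F*(F + 9))/4 = (F*(9 + F))/4 = F*(9 + F)/4)
H(t, k) = 324 (H(t, k) = (-2 + 20)² = 18² = 324)
Z(p) = 243/2 (Z(p) = (¼)*18*(9 + 18) = (¼)*18*27 = 243/2)
Z(1695) + H(K(u), -1891) = 243/2 + 324 = 891/2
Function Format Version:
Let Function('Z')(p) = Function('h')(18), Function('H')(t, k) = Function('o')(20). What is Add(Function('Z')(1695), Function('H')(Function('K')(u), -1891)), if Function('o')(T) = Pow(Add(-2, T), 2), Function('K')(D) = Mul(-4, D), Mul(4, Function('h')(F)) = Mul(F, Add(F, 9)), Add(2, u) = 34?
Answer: Rational(891, 2) ≈ 445.50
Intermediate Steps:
u = 32 (u = Add(-2, 34) = 32)
Function('h')(F) = Mul(Rational(1, 4), F, Add(9, F)) (Function('h')(F) = Mul(Rational(1, 4), Mul(F, Add(F, 9))) = Mul(Rational(1, 4), Mul(F, Add(9, F))) = Mul(Rational(1, 4), F, Add(9, F)))
Function('H')(t, k) = 324 (Function('H')(t, k) = Pow(Add(-2, 20), 2) = Pow(18, 2) = 324)
Function('Z')(p) = Rational(243, 2) (Function('Z')(p) = Mul(Rational(1, 4), 18, Add(9, 18)) = Mul(Rational(1, 4), 18, 27) = Rational(243, 2))
Add(Function('Z')(1695), Function('H')(Function('K')(u), -1891)) = Add(Rational(243, 2), 324) = Rational(891, 2)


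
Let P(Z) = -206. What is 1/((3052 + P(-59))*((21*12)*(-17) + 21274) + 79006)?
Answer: 1/48432546 ≈ 2.0647e-8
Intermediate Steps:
1/((3052 + P(-59))*((21*12)*(-17) + 21274) + 79006) = 1/((3052 - 206)*((21*12)*(-17) + 21274) + 79006) = 1/(2846*(252*(-17) + 21274) + 79006) = 1/(2846*(-4284 + 21274) + 79006) = 1/(2846*16990 + 79006) = 1/(48353540 + 79006) = 1/48432546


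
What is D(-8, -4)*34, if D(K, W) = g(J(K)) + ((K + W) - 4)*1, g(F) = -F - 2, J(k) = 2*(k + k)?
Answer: 476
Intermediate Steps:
J(k) = 4*k (J(k) = 2*(2*k) = 4*k)
g(F) = -2 - F
D(K, W) = -6 + W - 3*K (D(K, W) = (-2 - 4*K) + ((K + W) - 4)*1 = (-2 - 4*K) + (-4 + K + W)*1 = (-2 - 4*K) + (-4 + K + W) = -6 + W - 3*K)
D(-8, -4)*34 = (-6 - 4 - 3*(-8))*34 = (-6 - 4 + 24)*34 = 14*34 = 476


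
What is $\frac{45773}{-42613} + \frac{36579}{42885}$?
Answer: $- \frac{134744726}{609152835} \approx -0.2212$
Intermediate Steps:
$\frac{45773}{-42613} + \frac{36579}{42885} = 45773 \left(- \frac{1}{42613}\right) + 36579 \cdot \frac{1}{42885} = - \frac{45773}{42613} + \frac{12193}{14295} = - \frac{134744726}{609152835}$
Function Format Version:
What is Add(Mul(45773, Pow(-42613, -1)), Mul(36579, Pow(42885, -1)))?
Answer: Rational(-134744726, 609152835) ≈ -0.22120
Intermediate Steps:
Add(Mul(45773, Pow(-42613, -1)), Mul(36579, Pow(42885, -1))) = Add(Mul(45773, Rational(-1, 42613)), Mul(36579, Rational(1, 42885))) = Add(Rational(-45773, 42613), Rational(12193, 14295)) = Rational(-134744726, 609152835)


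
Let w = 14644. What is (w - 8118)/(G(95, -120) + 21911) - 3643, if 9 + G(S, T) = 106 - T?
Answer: -40302889/11064 ≈ -3642.7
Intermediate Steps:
G(S, T) = 97 - T (G(S, T) = -9 + (106 - T) = 97 - T)
(w - 8118)/(G(95, -120) + 21911) - 3643 = (14644 - 8118)/((97 - 1*(-120)) + 21911) - 3643 = 6526/((97 + 120) + 21911) - 3643 = 6526/(217 + 21911) - 3643 = 6526/22128 - 3643 = 6526*(1/22128) - 3643 = 3263/11064 - 3643 = -40302889/11064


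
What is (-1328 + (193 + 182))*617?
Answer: -588001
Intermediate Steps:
(-1328 + (193 + 182))*617 = (-1328 + 375)*617 = -953*617 = -588001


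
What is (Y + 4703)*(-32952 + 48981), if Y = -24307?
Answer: -314232516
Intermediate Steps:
(Y + 4703)*(-32952 + 48981) = (-24307 + 4703)*(-32952 + 48981) = -19604*16029 = -314232516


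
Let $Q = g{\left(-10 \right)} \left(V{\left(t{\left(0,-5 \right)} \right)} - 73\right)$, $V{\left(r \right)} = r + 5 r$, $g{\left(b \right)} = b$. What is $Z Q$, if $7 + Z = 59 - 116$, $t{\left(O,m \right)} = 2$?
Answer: $-39040$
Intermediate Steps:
$V{\left(r \right)} = 6 r$
$Z = -64$ ($Z = -7 + \left(59 - 116\right) = -7 - 57 = -64$)
$Q = 610$ ($Q = - 10 \left(6 \cdot 2 - 73\right) = - 10 \left(12 - 73\right) = \left(-10\right) \left(-61\right) = 610$)
$Z Q = \left(-64\right) 610 = -39040$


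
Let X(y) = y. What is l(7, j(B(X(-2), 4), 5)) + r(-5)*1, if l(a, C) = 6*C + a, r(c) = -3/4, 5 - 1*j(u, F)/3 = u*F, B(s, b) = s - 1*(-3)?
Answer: 25/4 ≈ 6.2500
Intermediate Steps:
B(s, b) = 3 + s (B(s, b) = s + 3 = 3 + s)
j(u, F) = 15 - 3*F*u (j(u, F) = 15 - 3*u*F = 15 - 3*F*u)
r(c) = -3/4 (r(c) = -3*1/4 = -3/4)
l(a, C) = a + 6*C
l(7, j(B(X(-2), 4), 5)) + r(-5)*1 = (7 + 6*(15 - 3*5*(3 - 2))) - 3/4*1 = (7 + 6*(15 - 3*5*1)) - 3/4 = (7 + 6*(15 - 15)) - 3/4 = (7 + 6*0) - 3/4 = (7 + 0) - 3/4 = 7 - 3/4 = 25/4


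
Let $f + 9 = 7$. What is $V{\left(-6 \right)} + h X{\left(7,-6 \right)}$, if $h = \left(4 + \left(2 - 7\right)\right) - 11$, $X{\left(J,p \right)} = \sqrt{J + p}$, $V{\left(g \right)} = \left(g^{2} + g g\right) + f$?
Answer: $58$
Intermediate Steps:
$f = -2$ ($f = -9 + 7 = -2$)
$V{\left(g \right)} = -2 + 2 g^{2}$ ($V{\left(g \right)} = \left(g^{2} + g g\right) - 2 = \left(g^{2} + g^{2}\right) - 2 = 2 g^{2} - 2 = -2 + 2 g^{2}$)
$h = -12$ ($h = \left(4 - 5\right) - 11 = -1 - 11 = -12$)
$V{\left(-6 \right)} + h X{\left(7,-6 \right)} = \left(-2 + 2 \left(-6\right)^{2}\right) - 12 \sqrt{7 - 6} = \left(-2 + 2 \cdot 36\right) - 12 \sqrt{1} = \left(-2 + 72\right) - 12 = 70 - 12 = 58$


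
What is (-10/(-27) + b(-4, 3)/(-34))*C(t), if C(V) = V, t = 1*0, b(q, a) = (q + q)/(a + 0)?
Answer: 0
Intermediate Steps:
b(q, a) = 2*q/a (b(q, a) = (2*q)/a = 2*q/a)
t = 0
(-10/(-27) + b(-4, 3)/(-34))*C(t) = (-10/(-27) + (2*(-4)/3)/(-34))*0 = (-10*(-1/27) + (2*(-4)*(⅓))*(-1/34))*0 = (10/27 - 8/3*(-1/34))*0 = (10/27 + 4/51)*0 = (206/459)*0 = 0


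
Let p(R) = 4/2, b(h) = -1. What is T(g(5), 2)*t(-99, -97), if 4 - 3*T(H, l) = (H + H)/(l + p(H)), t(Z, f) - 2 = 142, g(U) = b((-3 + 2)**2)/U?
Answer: 984/5 ≈ 196.80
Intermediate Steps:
g(U) = -1/U
p(R) = 2 (p(R) = 4*(1/2) = 2)
t(Z, f) = 144 (t(Z, f) = 2 + 142 = 144)
T(H, l) = 4/3 - 2*H/(3*(2 + l)) (T(H, l) = 4/3 - (H + H)/(3*(l + 2)) = 4/3 - 2*H/(3*(2 + l)))
T(g(5), 2)*t(-99, -97) = (2*(4 - (-1)/5 + 2*2)/(3*(2 + 2)))*144 = ((2/3)*(4 - (-1)/5 + 4)/4)*144 = ((2/3)*(1/4)*(4 - 1*(-1/5) + 4))*144 = ((2/3)*(1/4)*(4 + 1/5 + 4))*144 = ((2/3)*(1/4)*(41/5))*144 = (41/30)*144 = 984/5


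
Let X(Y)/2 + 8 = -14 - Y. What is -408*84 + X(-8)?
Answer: -34300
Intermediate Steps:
X(Y) = -44 - 2*Y (X(Y) = -16 + 2*(-14 - Y) = -16 + (-28 - 2*Y) = -44 - 2*Y)
-408*84 + X(-8) = -408*84 + (-44 - 2*(-8)) = -34272 + (-44 + 16) = -34272 - 28 = -34300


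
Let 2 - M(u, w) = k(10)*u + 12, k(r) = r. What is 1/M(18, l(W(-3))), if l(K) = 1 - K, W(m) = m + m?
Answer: -1/190 ≈ -0.0052632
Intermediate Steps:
W(m) = 2*m
M(u, w) = -10 - 10*u (M(u, w) = 2 - (10*u + 12) = 2 - (12 + 10*u) = 2 + (-12 - 10*u) = -10 - 10*u)
1/M(18, l(W(-3))) = 1/(-10 - 10*18) = 1/(-10 - 180) = 1/(-190) = -1/190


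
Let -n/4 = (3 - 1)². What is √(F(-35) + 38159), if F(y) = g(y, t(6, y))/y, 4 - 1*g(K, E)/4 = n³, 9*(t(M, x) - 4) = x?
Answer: √1846831/7 ≈ 194.14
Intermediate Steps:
t(M, x) = 4 + x/9
n = -16 (n = -4*(3 - 1)² = -4*2² = -4*4 = -16)
g(K, E) = 16400 (g(K, E) = 16 - 4*(-16)³ = 16 - 4*(-4096) = 16 + 16384 = 16400)
F(y) = 16400/y
√(F(-35) + 38159) = √(16400/(-35) + 38159) = √(16400*(-1/35) + 38159) = √(-3280/7 + 38159) = √(263833/7) = √1846831/7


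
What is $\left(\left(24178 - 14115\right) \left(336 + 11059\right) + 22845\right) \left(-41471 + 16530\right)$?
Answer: $-2860501496930$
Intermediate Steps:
$\left(\left(24178 - 14115\right) \left(336 + 11059\right) + 22845\right) \left(-41471 + 16530\right) = \left(10063 \cdot 11395 + 22845\right) \left(-24941\right) = \left(114667885 + 22845\right) \left(-24941\right) = 114690730 \left(-24941\right) = -2860501496930$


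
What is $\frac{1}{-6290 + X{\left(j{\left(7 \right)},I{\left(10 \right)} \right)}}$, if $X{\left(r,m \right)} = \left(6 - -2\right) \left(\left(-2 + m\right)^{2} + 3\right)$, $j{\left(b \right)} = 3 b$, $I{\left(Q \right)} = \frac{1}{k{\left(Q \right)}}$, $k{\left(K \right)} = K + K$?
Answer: $- \frac{50}{311779} \approx -0.00016037$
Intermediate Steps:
$k{\left(K \right)} = 2 K$
$I{\left(Q \right)} = \frac{1}{2 Q}$
$X{\left(r,m \right)} = 24 + 8 \left(-2 + m\right)^{2}$ ($X{\left(r,m \right)} = \left(6 + 2\right) \left(3 + \left(-2 + m\right)^{2}\right) = 8 \left(3 + \left(-2 + m\right)^{2}\right) = 24 + 8 \left(-2 + m\right)^{2}$)
$\frac{1}{-6290 + X{\left(j{\left(7 \right)},I{\left(10 \right)} \right)}} = \frac{1}{-6290 + \left(24 + 8 \left(-2 + \frac{1}{2 \cdot 10}\right)^{2}\right)} = \frac{1}{-6290 + \left(24 + 8 \left(-2 + \frac{1}{2} \cdot \frac{1}{10}\right)^{2}\right)} = \frac{1}{-6290 + \left(24 + 8 \left(-2 + \frac{1}{20}\right)^{2}\right)} = \frac{1}{-6290 + \left(24 + 8 \left(- \frac{39}{20}\right)^{2}\right)} = \frac{1}{-6290 + \left(24 + 8 \cdot \frac{1521}{400}\right)} = \frac{1}{-6290 + \left(24 + \frac{1521}{50}\right)} = \frac{1}{-6290 + \frac{2721}{50}} = \frac{1}{- \frac{311779}{50}} = - \frac{50}{311779}$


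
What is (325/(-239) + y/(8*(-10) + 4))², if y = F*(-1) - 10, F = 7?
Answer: 425885769/329930896 ≈ 1.2908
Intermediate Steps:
y = -17 (y = 7*(-1) - 10 = -7 - 10 = -17)
(325/(-239) + y/(8*(-10) + 4))² = (325/(-239) - 17/(8*(-10) + 4))² = (325*(-1/239) - 17/(-80 + 4))² = (-325/239 - 17/(-76))² = (-325/239 - 17*(-1/76))² = (-325/239 + 17/76)² = (-20637/18164)² = 425885769/329930896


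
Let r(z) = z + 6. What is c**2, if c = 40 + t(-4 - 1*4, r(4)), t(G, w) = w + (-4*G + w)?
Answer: 8464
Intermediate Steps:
r(z) = 6 + z
t(G, w) = -4*G + 2*w (t(G, w) = w + (w - 4*G) = -4*G + 2*w)
c = 92 (c = 40 + (-4*(-4 - 1*4) + 2*(6 + 4)) = 40 + (-4*(-4 - 4) + 2*10) = 40 + (-4*(-8) + 20) = 40 + (32 + 20) = 40 + 52 = 92)
c**2 = 92**2 = 8464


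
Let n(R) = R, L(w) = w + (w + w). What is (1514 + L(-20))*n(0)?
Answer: 0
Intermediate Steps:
L(w) = 3*w (L(w) = w + 2*w = 3*w)
(1514 + L(-20))*n(0) = (1514 + 3*(-20))*0 = (1514 - 60)*0 = 1454*0 = 0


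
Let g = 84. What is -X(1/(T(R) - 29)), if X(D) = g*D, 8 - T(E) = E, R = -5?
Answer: 21/4 ≈ 5.2500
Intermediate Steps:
T(E) = 8 - E
X(D) = 84*D
-X(1/(T(R) - 29)) = -84/((8 - 1*(-5)) - 29) = -84/((8 + 5) - 29) = -84/(13 - 29) = -84/(-16) = -84*(-1)/16 = -1*(-21/4) = 21/4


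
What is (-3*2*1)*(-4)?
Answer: 24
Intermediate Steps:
(-3*2*1)*(-4) = -6*1*(-4) = -6*(-4) = 24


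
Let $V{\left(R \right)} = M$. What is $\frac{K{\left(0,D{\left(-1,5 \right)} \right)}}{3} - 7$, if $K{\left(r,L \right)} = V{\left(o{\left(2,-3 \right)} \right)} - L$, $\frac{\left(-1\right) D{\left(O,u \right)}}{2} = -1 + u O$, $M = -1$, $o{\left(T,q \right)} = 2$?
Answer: $- \frac{34}{3} \approx -11.333$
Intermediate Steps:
$V{\left(R \right)} = -1$
$D{\left(O,u \right)} = 2 - 2 O u$ ($D{\left(O,u \right)} = - 2 \left(-1 + u O\right) = - 2 \left(-1 + O u\right) = 2 - 2 O u$)
$K{\left(r,L \right)} = -1 - L$
$\frac{K{\left(0,D{\left(-1,5 \right)} \right)}}{3} - 7 = \frac{-1 - \left(2 - \left(-2\right) 5\right)}{3} - 7 = \frac{-1 - \left(2 + 10\right)}{3} - 7 = \frac{-1 - 12}{3} - 7 = \frac{1}{3} \left(-13\right) - 7 = - \frac{13}{3} - 7 = - \frac{34}{3}$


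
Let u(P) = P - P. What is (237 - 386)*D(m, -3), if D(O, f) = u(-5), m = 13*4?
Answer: 0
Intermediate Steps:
m = 52
u(P) = 0
D(O, f) = 0
(237 - 386)*D(m, -3) = (237 - 386)*0 = -149*0 = 0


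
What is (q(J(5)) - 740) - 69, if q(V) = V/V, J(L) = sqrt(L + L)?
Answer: -808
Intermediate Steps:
J(L) = sqrt(2)*sqrt(L) (J(L) = sqrt(2*L) = sqrt(2)*sqrt(L))
q(V) = 1
(q(J(5)) - 740) - 69 = (1 - 740) - 69 = -739 - 69 = -808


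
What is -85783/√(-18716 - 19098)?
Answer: 85783*I*√37814/37814 ≈ 441.14*I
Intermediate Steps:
-85783/√(-18716 - 19098) = -85783*(-I*√37814/37814) = -(-85783)*I*√37814/37814 = 85783*I*√37814/37814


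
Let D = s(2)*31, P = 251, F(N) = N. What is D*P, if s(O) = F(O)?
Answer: 15562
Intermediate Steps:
s(O) = O
D = 62 (D = 2*31 = 62)
D*P = 62*251 = 15562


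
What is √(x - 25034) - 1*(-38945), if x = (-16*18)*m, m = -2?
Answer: 38945 + I*√24458 ≈ 38945.0 + 156.39*I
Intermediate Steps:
x = 576 (x = -16*18*(-2) = -288*(-2) = 576)
√(x - 25034) - 1*(-38945) = √(576 - 25034) - 1*(-38945) = √(-24458) + 38945 = I*√24458 + 38945 = 38945 + I*√24458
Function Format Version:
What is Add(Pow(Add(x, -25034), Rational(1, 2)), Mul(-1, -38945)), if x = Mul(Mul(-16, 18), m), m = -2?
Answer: Add(38945, Mul(I, Pow(24458, Rational(1, 2)))) ≈ Add(38945., Mul(156.39, I))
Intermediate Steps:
x = 576 (x = Mul(Mul(-16, 18), -2) = Mul(-288, -2) = 576)
Add(Pow(Add(x, -25034), Rational(1, 2)), Mul(-1, -38945)) = Add(Pow(Add(576, -25034), Rational(1, 2)), Mul(-1, -38945)) = Add(Pow(-24458, Rational(1, 2)), 38945) = Add(Mul(I, Pow(24458, Rational(1, 2))), 38945) = Add(38945, Mul(I, Pow(24458, Rational(1, 2))))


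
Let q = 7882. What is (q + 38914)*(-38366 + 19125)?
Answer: -900401836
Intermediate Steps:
(q + 38914)*(-38366 + 19125) = (7882 + 38914)*(-38366 + 19125) = 46796*(-19241) = -900401836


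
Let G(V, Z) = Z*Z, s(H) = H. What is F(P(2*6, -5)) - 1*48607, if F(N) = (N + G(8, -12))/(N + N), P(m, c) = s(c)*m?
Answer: -486077/10 ≈ -48608.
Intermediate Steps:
G(V, Z) = Z²
P(m, c) = c*m
F(N) = (144 + N)/(2*N) (F(N) = (N + (-12)²)/(N + N) = (N + 144)/((2*N)) = (144 + N)*(1/(2*N)) = (144 + N)/(2*N))
F(P(2*6, -5)) - 1*48607 = (144 - 10*6)/(2*((-10*6))) - 1*48607 = (144 - 5*12)/(2*((-5*12))) - 48607 = (½)*(144 - 60)/(-60) - 48607 = (½)*(-1/60)*84 - 48607 = -7/10 - 48607 = -486077/10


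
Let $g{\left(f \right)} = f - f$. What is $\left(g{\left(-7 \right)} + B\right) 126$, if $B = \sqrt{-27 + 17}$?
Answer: $126 i \sqrt{10} \approx 398.45 i$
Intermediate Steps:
$B = i \sqrt{10}$ ($B = \sqrt{-10} = i \sqrt{10} \approx 3.1623 i$)
$g{\left(f \right)} = 0$
$\left(g{\left(-7 \right)} + B\right) 126 = \left(0 + i \sqrt{10}\right) 126 = i \sqrt{10} \cdot 126 = 126 i \sqrt{10}$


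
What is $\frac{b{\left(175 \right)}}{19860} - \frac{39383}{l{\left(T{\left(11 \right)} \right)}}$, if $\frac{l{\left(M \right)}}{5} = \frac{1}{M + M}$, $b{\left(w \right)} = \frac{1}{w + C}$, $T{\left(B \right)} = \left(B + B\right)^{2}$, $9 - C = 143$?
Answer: $- \frac{6208365105887}{814260} \approx -7.6246 \cdot 10^{6}$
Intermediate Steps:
$C = -134$ ($C = 9 - 143 = -134$)
$T{\left(B \right)} = 4 B^{2}$ ($T{\left(B \right)} = \left(2 B\right)^{2} = 4 B^{2}$)
$b{\left(w \right)} = \frac{1}{-134 + w}$ ($b{\left(w \right)} = \frac{1}{w - 134} = \frac{1}{-134 + w}$)
$l{\left(M \right)} = \frac{5}{2 M}$ ($l{\left(M \right)} = \frac{5}{M + M} = \frac{5}{2 M}$)
$\frac{b{\left(175 \right)}}{19860} - \frac{39383}{l{\left(T{\left(11 \right)} \right)}} = \frac{1}{\left(-134 + 175\right) 19860} - \frac{39383}{\frac{5}{2} \frac{1}{4 \cdot 11^{2}}} = \frac{1}{41} \cdot \frac{1}{19860} - \frac{39383}{\frac{5}{2} \frac{1}{4 \cdot 121}} = \frac{1}{41} \cdot \frac{1}{19860} - \frac{39383}{\frac{5}{2} \cdot \frac{1}{484}} = \frac{1}{814260} - \frac{39383}{\frac{5}{2} \cdot \frac{1}{484}} = \frac{1}{814260} - \frac{39383}{\frac{5}{968}} = \frac{1}{814260} - \frac{38122744}{5} = - \frac{6208365105887}{814260}$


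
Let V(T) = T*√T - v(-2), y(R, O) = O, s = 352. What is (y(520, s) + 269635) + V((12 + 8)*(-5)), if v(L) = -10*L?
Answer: 269967 - 1000*I ≈ 2.6997e+5 - 1000.0*I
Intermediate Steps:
V(T) = -20 + T^(3/2) (V(T) = T*√T - (-10)*(-2) = T^(3/2) - 1*20 = T^(3/2) - 20 = -20 + T^(3/2))
(y(520, s) + 269635) + V((12 + 8)*(-5)) = (352 + 269635) + (-20 + ((12 + 8)*(-5))^(3/2)) = 269987 + (-20 + (20*(-5))^(3/2)) = 269987 + (-20 + (-100)^(3/2)) = 269987 + (-20 - 1000*I) = 269967 - 1000*I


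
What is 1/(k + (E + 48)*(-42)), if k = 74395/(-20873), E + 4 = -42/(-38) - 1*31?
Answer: -396587/236359993 ≈ -0.0016779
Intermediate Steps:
E = -644/19 (E = -4 + (-42/(-38) - 1*31) = -4 + (-42*(-1/38) - 31) = -4 + (21/19 - 31) = -4 - 568/19 = -644/19 ≈ -33.895)
k = -74395/20873 (k = 74395*(-1/20873) = -74395/20873 ≈ -3.5642)
1/(k + (E + 48)*(-42)) = 1/(-74395/20873 + (-644/19 + 48)*(-42)) = 1/(-74395/20873 + (268/19)*(-42)) = 1/(-74395/20873 - 11256/19) = 1/(-236359993/396587) = -396587/236359993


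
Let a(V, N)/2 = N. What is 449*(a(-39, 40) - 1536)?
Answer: -653744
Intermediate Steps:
a(V, N) = 2*N
449*(a(-39, 40) - 1536) = 449*(2*40 - 1536) = 449*(80 - 1536) = 449*(-1456) = -653744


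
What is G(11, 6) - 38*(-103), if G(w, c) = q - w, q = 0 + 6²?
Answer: 3939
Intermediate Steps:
q = 36 (q = 0 + 36 = 36)
G(w, c) = 36 - w
G(11, 6) - 38*(-103) = (36 - 1*11) - 38*(-103) = (36 - 11) + 3914 = 25 + 3914 = 3939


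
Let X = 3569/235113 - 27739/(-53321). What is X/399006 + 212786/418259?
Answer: 532192261960565095936/1046091454258291020621 ≈ 0.50874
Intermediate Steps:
X = 6712102156/12536460273 (X = 3569*(1/235113) - 27739*(-1/53321) = 3569/235113 + 27739/53321 = 6712102156/12536460273 ≈ 0.53541)
X/399006 + 212786/418259 = (6712102156/12536460273)/399006 + 212786/418259 = (6712102156/12536460273)*(1/399006) + 212786*(1/418259) = 3356051078/2501061433844319 + 212786/418259 = 532192261960565095936/1046091454258291020621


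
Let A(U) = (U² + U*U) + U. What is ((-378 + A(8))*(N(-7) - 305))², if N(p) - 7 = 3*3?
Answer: 4891323844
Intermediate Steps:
N(p) = 16 (N(p) = 7 + 3*3 = 7 + 9 = 16)
A(U) = U + 2*U² (A(U) = (U² + U²) + U = 2*U² + U = U + 2*U²)
((-378 + A(8))*(N(-7) - 305))² = ((-378 + 8*(1 + 2*8))*(16 - 305))² = ((-378 + 8*(1 + 16))*(-289))² = ((-378 + 8*17)*(-289))² = ((-378 + 136)*(-289))² = (-242*(-289))² = 69938² = 4891323844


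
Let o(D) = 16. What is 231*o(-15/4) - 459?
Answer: 3237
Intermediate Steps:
231*o(-15/4) - 459 = 231*16 - 459 = 3696 - 459 = 3237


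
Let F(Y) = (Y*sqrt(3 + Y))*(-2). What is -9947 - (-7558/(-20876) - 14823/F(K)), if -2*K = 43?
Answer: -103830565/10438 - 14823*I*sqrt(74)/1591 ≈ -9947.4 - 80.146*I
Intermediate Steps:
K = -43/2 (K = -1/2*43 = -43/2 ≈ -21.500)
F(Y) = -2*Y*sqrt(3 + Y)
-9947 - (-7558/(-20876) - 14823/F(K)) = -9947 - (-7558/(-20876) - 14823*1/(43*sqrt(3 - 43/2))) = -9947 - (-7558*(-1/20876) - 14823*(-I*sqrt(74)/1591)) = -9947 - (3779/10438 - 14823*(-I*sqrt(74)/1591)) = -9947 - (3779/10438 - (-14823)*I*sqrt(74)/1591) = -9947 - (3779/10438 + 14823*I*sqrt(74)/1591) = -9947 + (-3779/10438 - 14823*I*sqrt(74)/1591) = -103830565/10438 - 14823*I*sqrt(74)/1591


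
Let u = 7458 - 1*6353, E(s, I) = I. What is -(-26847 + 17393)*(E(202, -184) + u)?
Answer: 8707134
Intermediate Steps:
u = 1105 (u = 7458 - 6353 = 1105)
-(-26847 + 17393)*(E(202, -184) + u) = -(-26847 + 17393)*(-184 + 1105) = -(-9454)*921 = -1*(-8707134) = 8707134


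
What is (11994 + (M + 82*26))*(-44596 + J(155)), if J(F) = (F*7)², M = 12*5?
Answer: 16067474994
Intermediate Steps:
M = 60
J(F) = 49*F² (J(F) = (7*F)² = 49*F²)
(11994 + (M + 82*26))*(-44596 + J(155)) = (11994 + (60 + 82*26))*(-44596 + 49*155²) = (11994 + (60 + 2132))*(-44596 + 49*24025) = (11994 + 2192)*(-44596 + 1177225) = 14186*1132629 = 16067474994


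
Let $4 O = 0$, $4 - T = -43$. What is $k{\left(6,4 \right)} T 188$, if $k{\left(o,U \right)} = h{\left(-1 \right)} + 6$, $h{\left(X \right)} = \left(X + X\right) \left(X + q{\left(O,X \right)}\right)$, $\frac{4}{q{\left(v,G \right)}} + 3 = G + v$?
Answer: $88360$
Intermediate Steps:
$T = 47$ ($T = 4 - -43 = 4 + 43 = 47$)
$O = 0$ ($O = \frac{1}{4} \cdot 0 = 0$)
$q{\left(v,G \right)} = \frac{4}{-3 + G + v}$ ($q{\left(v,G \right)} = \frac{4}{-3 + \left(G + v\right)} = \frac{4}{-3 + G + v}$)
$h{\left(X \right)} = 2 X \left(X + \frac{4}{-3 + X}\right)$ ($h{\left(X \right)} = \left(X + X\right) \left(X + \frac{4}{-3 + X + 0}\right) = 2 X \left(X + \frac{4}{-3 + X}\right)$)
$k{\left(o,U \right)} = 10$ ($k{\left(o,U \right)} = 2 \left(-1\right) \frac{1}{-3 - 1} \left(4 - \left(-3 - 1\right)\right) + 6 = 2 \left(-1\right) \frac{1}{-4} \left(4 - -4\right) + 6 = 2 \left(-1\right) \left(- \frac{1}{4}\right) \left(4 + 4\right) + 6 = 2 \left(-1\right) \left(- \frac{1}{4}\right) 8 + 6 = 4 + 6 = 10$)
$k{\left(6,4 \right)} T 188 = 10 \cdot 47 \cdot 188 = 470 \cdot 188 = 88360$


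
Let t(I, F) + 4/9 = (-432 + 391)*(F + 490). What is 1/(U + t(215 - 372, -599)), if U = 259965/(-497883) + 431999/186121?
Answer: 277999445529/1242756066797033 ≈ 0.00022370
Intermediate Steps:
U = 55566670784/30888827281 (U = 259965*(-1/497883) + 431999*(1/186121) = -86655/165961 + 431999/186121 = 55566670784/30888827281 ≈ 1.7989)
t(I, F) = -180814/9 - 41*F (t(I, F) = -4/9 + (-432 + 391)*(F + 490) = -4/9 - 41*(490 + F) = -4/9 + (-20090 - 41*F) = -180814/9 - 41*F)
1/(U + t(215 - 372, -599)) = 1/(55566670784/30888827281 + (-180814/9 - 41*(-599))) = 1/(55566670784/30888827281 + (-180814/9 + 24559)) = 1/(55566670784/30888827281 + 40217/9) = 1/(1242756066797033/277999445529) = 277999445529/1242756066797033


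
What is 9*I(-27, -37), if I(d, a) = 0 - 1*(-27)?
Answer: 243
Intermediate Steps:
I(d, a) = 27 (I(d, a) = 0 + 27 = 27)
9*I(-27, -37) = 9*27 = 243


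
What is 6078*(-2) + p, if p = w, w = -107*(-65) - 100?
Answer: -5301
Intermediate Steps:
w = 6855 (w = 6955 - 100 = 6855)
p = 6855
6078*(-2) + p = 6078*(-2) + 6855 = -12156 + 6855 = -5301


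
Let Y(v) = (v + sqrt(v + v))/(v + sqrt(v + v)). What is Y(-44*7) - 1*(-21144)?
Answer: 21145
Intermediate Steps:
Y(v) = 1 (Y(v) = (v + sqrt(2*v))/(v + sqrt(2*v)) = (v + sqrt(2)*sqrt(v))/(v + sqrt(2)*sqrt(v)) = 1)
Y(-44*7) - 1*(-21144) = 1 - 1*(-21144) = 1 + 21144 = 21145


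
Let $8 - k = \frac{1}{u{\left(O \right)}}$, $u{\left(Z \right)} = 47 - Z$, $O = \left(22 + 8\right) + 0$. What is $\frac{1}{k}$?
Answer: $\frac{17}{135} \approx 0.12593$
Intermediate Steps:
$O = 30$ ($O = 30 + 0 = 30$)
$k = \frac{135}{17}$ ($k = 8 - \frac{1}{47 - 30} = 8 - \frac{1}{17} = \frac{135}{17} \approx 7.9412$)
$\frac{1}{k} = \frac{1}{\frac{135}{17}} = \frac{17}{135}$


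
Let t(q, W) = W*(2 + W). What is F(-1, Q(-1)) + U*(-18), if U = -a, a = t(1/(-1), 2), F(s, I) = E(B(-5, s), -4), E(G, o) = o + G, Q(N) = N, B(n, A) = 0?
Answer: 140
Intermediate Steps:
E(G, o) = G + o
F(s, I) = -4 (F(s, I) = 0 - 4 = -4)
a = 8 (a = 2*(2 + 2) = 2*4 = 8)
U = -8 (U = -1*8 = -8)
F(-1, Q(-1)) + U*(-18) = -4 - 8*(-18) = -4 + 144 = 140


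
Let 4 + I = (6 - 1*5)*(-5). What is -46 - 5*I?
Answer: -1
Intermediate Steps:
I = -9 (I = -4 + (6 - 1*5)*(-5) = -4 + (6 - 5)*(-5) = -4 + 1*(-5) = -4 - 5 = -9)
-46 - 5*I = -46 - 5*(-9) = -46 + 45 = -1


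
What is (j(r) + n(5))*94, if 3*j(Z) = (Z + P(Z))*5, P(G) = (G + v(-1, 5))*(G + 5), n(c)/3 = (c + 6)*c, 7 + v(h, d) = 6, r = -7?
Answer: 16920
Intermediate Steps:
v(h, d) = -1 (v(h, d) = -7 + 6 = -1)
n(c) = 3*c*(6 + c) (n(c) = 3*((c + 6)*c) = 3*((6 + c)*c) = 3*(c*(6 + c)) = 3*c*(6 + c))
P(G) = (-1 + G)*(5 + G) (P(G) = (G - 1)*(G + 5) = (-1 + G)*(5 + G))
j(Z) = -25/3 + 5*Z**2/3 + 25*Z/3 (j(Z) = ((Z + (-5 + Z**2 + 4*Z))*5)/3 = ((-5 + Z**2 + 5*Z)*5)/3 = (-25 + 5*Z**2 + 25*Z)/3 = -25/3 + 5*Z**2/3 + 25*Z/3)
(j(r) + n(5))*94 = ((-25/3 + (5/3)*(-7)**2 + (25/3)*(-7)) + 3*5*(6 + 5))*94 = ((-25/3 + (5/3)*49 - 175/3) + 3*5*11)*94 = ((-25/3 + 245/3 - 175/3) + 165)*94 = (15 + 165)*94 = 180*94 = 16920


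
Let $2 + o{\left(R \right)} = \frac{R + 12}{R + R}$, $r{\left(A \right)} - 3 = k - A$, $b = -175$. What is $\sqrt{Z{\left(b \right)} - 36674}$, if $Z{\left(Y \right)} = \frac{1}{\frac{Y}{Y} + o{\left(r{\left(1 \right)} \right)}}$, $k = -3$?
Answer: $\frac{2 i \sqrt{1549483}}{13} \approx 191.5 i$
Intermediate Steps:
$r{\left(A \right)} = - A$ ($r{\left(A \right)} = 3 - \left(3 + A\right) = - A$)
$o{\left(R \right)} = -2 + \frac{12 + R}{2 R}$ ($o{\left(R \right)} = -2 + \frac{R + 12}{R + R} = -2 + \frac{12 + R}{2 R}$)
$Z{\left(Y \right)} = - \frac{2}{13}$ ($Z{\left(Y \right)} = \frac{1}{\frac{Y}{Y} + \left(- \frac{3}{2} + \frac{6}{\left(-1\right) 1}\right)} = \frac{1}{1 + \left(- \frac{3}{2} + \frac{6}{-1}\right)} = \frac{1}{1 + \left(- \frac{3}{2} + 6 \left(-1\right)\right)} = \frac{1}{1 - \frac{15}{2}} = \frac{1}{- \frac{13}{2}} = - \frac{2}{13}$)
$\sqrt{Z{\left(b \right)} - 36674} = \sqrt{- \frac{2}{13} - 36674} = \sqrt{- \frac{476764}{13}} = \frac{2 i \sqrt{1549483}}{13}$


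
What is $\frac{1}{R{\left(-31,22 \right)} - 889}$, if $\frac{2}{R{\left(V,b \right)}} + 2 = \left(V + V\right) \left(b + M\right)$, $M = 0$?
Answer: $- \frac{683}{607188} \approx -0.0011249$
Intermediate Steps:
$R{\left(V,b \right)} = \frac{2}{-2 + 2 V b}$ ($R{\left(V,b \right)} = \frac{2}{-2 + \left(V + V\right) \left(b + 0\right)} = \frac{2}{-2 + 2 V b}$)
$\frac{1}{R{\left(-31,22 \right)} - 889} = \frac{1}{\frac{1}{-1 - 682} - 889} = \frac{1}{\frac{1}{-683} - 889} = \frac{1}{- \frac{1}{683} - 889} = \frac{1}{- \frac{607188}{683}} = - \frac{683}{607188}$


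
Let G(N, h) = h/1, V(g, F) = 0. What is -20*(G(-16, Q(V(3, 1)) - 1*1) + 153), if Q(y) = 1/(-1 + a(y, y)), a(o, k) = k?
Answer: -3020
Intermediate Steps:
Q(y) = 1/(-1 + y)
G(N, h) = h (G(N, h) = h*1 = h)
-20*(G(-16, Q(V(3, 1)) - 1*1) + 153) = -20*((1/(-1 + 0) - 1*1) + 153) = -20*((1/(-1) - 1) + 153) = -20*((-1 - 1) + 153) = -20*(-2 + 153) = -20*151 = -3020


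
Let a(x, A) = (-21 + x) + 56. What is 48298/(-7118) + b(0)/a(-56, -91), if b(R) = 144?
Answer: -339875/24913 ≈ -13.642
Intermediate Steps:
a(x, A) = 35 + x
48298/(-7118) + b(0)/a(-56, -91) = 48298/(-7118) + 144/(35 - 56) = 48298*(-1/7118) + 144/(-21) = -24149/3559 + 144*(-1/21) = -24149/3559 - 48/7 = -339875/24913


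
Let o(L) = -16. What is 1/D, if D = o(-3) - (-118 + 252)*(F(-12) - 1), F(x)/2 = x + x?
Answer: 1/6550 ≈ 0.00015267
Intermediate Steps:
F(x) = 4*x (F(x) = 2*(x + x) = 2*(2*x) = 4*x)
D = 6550 (D = -16 - (-118 + 252)*(4*(-12) - 1) = -16 - 134*(-48 - 1) = -16 - 134*(-49) = -16 - 1*(-6566) = -16 + 6566 = 6550)
1/D = 1/6550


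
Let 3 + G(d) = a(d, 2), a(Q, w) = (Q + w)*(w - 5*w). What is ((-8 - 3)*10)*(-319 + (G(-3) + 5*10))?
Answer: 29040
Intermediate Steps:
a(Q, w) = -4*w*(Q + w) (a(Q, w) = (Q + w)*(-4*w) = -4*w*(Q + w))
G(d) = -19 - 8*d (G(d) = -3 - 4*2*(d + 2) = -3 - 4*2*(2 + d) = -3 + (-16 - 8*d) = -19 - 8*d)
((-8 - 3)*10)*(-319 + (G(-3) + 5*10)) = ((-8 - 3)*10)*(-319 + ((-19 - 8*(-3)) + 5*10)) = (-11*10)*(-319 + ((-19 + 24) + 50)) = -110*(-319 + (5 + 50)) = -110*(-319 + 55) = -110*(-264) = 29040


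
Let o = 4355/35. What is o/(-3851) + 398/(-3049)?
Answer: -13384565/82191893 ≈ -0.16285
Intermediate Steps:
o = 871/7 (o = 4355*(1/35) = 871/7 ≈ 124.43)
o/(-3851) + 398/(-3049) = (871/7)/(-3851) + 398/(-3049) = (871/7)*(-1/3851) + 398*(-1/3049) = -871/26957 - 398/3049 = -13384565/82191893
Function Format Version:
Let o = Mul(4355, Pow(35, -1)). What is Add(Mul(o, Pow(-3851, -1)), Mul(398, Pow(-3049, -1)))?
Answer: Rational(-13384565, 82191893) ≈ -0.16285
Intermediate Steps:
o = Rational(871, 7) (o = Mul(4355, Rational(1, 35)) = Rational(871, 7) ≈ 124.43)
Add(Mul(o, Pow(-3851, -1)), Mul(398, Pow(-3049, -1))) = Add(Mul(Rational(871, 7), Pow(-3851, -1)), Mul(398, Pow(-3049, -1))) = Add(Mul(Rational(871, 7), Rational(-1, 3851)), Mul(398, Rational(-1, 3049))) = Add(Rational(-871, 26957), Rational(-398, 3049)) = Rational(-13384565, 82191893)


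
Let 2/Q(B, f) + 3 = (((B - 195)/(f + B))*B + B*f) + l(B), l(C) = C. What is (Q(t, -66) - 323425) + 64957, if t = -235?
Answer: -13511931629/52277 ≈ -2.5847e+5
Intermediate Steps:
Q(B, f) = 2/(-3 + B + B*f + B*(-195 + B)/(B + f)) (Q(B, f) = 2/(-3 + ((((B - 195)/(f + B))*B + B*f) + B)) = 2/(-3 + ((((-195 + B)/(B + f))*B + B*f) + B)) = 2/(-3 + ((B*(-195 + B)/(B + f) + B*f) + B)) = 2/(-3 + ((B*f + B*(-195 + B)/(B + f)) + B)) = 2/(-3 + (B + B*f + B*(-195 + B)/(B + f))) = 2/(-3 + B + B*f + B*(-195 + B)/(B + f)))
(Q(t, -66) - 323425) + 64957 = (2*(-235 - 66)/(-198*(-235) - 3*(-66) + 2*(-235)² - 235*(-66) - 235*(-66)² - 66*(-235)²) - 323425) + 64957 = (2*(-301)/(46530 + 198 + 2*55225 + 15510 - 235*4356 - 66*55225) - 323425) + 64957 = (2*(-301)/(46530 + 198 + 110450 + 15510 - 1023660 - 3644850) - 323425) + 64957 = (2*(-301)/(-4495822) - 323425) + 64957 = (2*(-1/4495822)*(-301) - 323425) + 64957 = (7/52277 - 323425) + 64957 = -16907688718/52277 + 64957 = -13511931629/52277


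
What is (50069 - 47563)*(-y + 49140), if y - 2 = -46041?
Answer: 238518574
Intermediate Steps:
y = -46039 (y = 2 - 46041 = -46039)
(50069 - 47563)*(-y + 49140) = (50069 - 47563)*(-1*(-46039) + 49140) = 2506*(46039 + 49140) = 2506*95179 = 238518574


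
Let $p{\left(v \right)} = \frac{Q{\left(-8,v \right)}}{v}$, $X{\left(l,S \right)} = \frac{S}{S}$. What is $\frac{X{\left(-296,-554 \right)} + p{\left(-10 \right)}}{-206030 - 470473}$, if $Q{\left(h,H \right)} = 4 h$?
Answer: $- \frac{7}{1127505} \approx -6.2084 \cdot 10^{-6}$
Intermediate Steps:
$X{\left(l,S \right)} = 1$
$p{\left(v \right)} = - \frac{32}{v}$ ($p{\left(v \right)} = \frac{4 \left(-8\right)}{v} = - \frac{32}{v}$)
$\frac{X{\left(-296,-554 \right)} + p{\left(-10 \right)}}{-206030 - 470473} = \frac{1 - \frac{32}{-10}}{-206030 - 470473} = \frac{1 - - \frac{16}{5}}{-676503} = \left(1 + \frac{16}{5}\right) \left(- \frac{1}{676503}\right) = \frac{21}{5} \left(- \frac{1}{676503}\right) = - \frac{7}{1127505}$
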